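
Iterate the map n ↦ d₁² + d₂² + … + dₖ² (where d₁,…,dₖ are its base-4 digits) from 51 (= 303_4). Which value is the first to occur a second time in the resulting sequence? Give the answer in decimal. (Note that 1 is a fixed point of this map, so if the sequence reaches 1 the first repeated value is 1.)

51 = (3,0,3)_4 → 3² + 0² + 3² = 18
18 = (1,0,2)_4 → 1² + 0² + 2² = 5
5 = (1,1)_4 → 1² + 1² = 2
2 = (2)_4 → 2² = 4
4 = (1,0)_4 → 1² + 0² = 1  — reached the fixed point 1.
1 → 1, so 1 is the first repeated value.

1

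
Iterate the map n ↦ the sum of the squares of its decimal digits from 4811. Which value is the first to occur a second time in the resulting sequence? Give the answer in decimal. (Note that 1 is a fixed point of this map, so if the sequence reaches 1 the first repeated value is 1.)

1

4811 → 4² + 8² + 1² + 1² = 16 + 64 + 1 + 1 = 82
82 → 8² + 2² = 64 + 4 = 68
68 → 6² + 8² = 36 + 64 = 100
100 → 1² + 0² + 0² = 1 + 0 + 0 = 1  — reached the fixed point 1.
1 → 1, so 1 is the first repeated value.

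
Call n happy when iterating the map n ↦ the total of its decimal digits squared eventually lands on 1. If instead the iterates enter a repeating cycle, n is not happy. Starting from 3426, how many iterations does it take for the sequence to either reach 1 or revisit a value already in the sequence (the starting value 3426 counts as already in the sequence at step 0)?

3426 → 3² + 4² + 2² + 6² = 65
65 → 6² + 5² = 61
61 → 6² + 1² = 37
37 → 3² + 7² = 58
58 → 5² + 8² = 89
89 → 8² + 9² = 145
145 → 1² + 4² + 5² = 42
42 → 4² + 2² = 20
20 → 2² + 0² = 4
4 → 4² = 16
16 → 1² + 6² = 37  — 37 repeats.
That took 11 steps.

11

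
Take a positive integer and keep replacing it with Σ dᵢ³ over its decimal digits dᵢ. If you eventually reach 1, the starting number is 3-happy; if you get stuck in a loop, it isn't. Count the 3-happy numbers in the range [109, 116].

109: 109 → 730 → 370 → 370  (repeats 370)
110: 110 → 2 → 8 → 512 → 134 → 92 → 737 → 713 → 371 → 371  (repeats 371)
111: 111 → 3 → 27 → 351 → 153 → 153  (repeats 153)
112: 112 → 10 → 1  (reaches 1)
113: 113 → 29 → 737 → 713 → 371 → 371  (repeats 371)
114: 114 → 66 → 432 → 99 → 1458 → 702 → 351 → 153 → 153  (repeats 153)
115: 115 → 127 → 352 → 160 → 217 → 352  (repeats 352)
116: 116 → 218 → 521 → 134 → 92 → 737 → 713 → 371 → 371  (repeats 371)
3-happy: 112

1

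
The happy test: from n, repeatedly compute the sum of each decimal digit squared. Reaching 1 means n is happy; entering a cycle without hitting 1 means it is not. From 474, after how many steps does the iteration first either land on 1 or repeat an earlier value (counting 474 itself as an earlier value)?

12

474 → 81
81 → 65
65 → 61
61 → 37
37 → 58
58 → 89
89 → 145
145 → 42
42 → 20
20 → 4
4 → 16
16 → 37  — 37 repeats.
That took 12 steps.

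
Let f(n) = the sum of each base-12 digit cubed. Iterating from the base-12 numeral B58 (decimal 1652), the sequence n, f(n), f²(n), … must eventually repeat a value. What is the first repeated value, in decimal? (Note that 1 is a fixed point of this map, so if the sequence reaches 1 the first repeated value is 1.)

1539

1652 = (11,5,8)_12 → 11³ + 5³ + 8³ = 1968
1968 = (1,1,8,0)_12 → 1³ + 1³ + 8³ + 0³ = 514
514 = (3,6,10)_12 → 3³ + 6³ + 10³ = 1243
1243 = (8,7,7)_12 → 8³ + 7³ + 7³ = 1198
1198 = (8,3,10)_12 → 8³ + 3³ + 10³ = 1539
1539 = (10,8,3)_12 → 10³ + 8³ + 3³ = 1539  — 1539 already appeared earlier.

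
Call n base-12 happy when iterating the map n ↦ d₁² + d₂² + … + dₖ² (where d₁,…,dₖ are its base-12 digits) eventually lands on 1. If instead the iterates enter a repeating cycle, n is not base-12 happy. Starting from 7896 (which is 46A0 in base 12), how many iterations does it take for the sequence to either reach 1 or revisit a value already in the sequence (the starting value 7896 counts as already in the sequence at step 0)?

7896 = (4,6,10,0)_12 → 4² + 6² + 10² + 0² = 16 + 36 + 100 + 0 = 152
152 = (1,0,8)_12 → 1² + 0² + 8² = 1 + 0 + 64 = 65
65 = (5,5)_12 → 5² + 5² = 25 + 25 = 50
50 = (4,2)_12 → 4² + 2² = 16 + 4 = 20
20 = (1,8)_12 → 1² + 8² = 1 + 64 = 65  — 65 repeats.
That took 5 steps.

5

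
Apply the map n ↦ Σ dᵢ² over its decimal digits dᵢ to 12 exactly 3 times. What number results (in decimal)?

12 → 5
5 → 25
25 → 29

29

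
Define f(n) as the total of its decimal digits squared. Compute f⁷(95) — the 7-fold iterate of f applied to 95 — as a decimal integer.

95 → 9² + 5² = 81 + 25 = 106
106 → 1² + 0² + 6² = 1 + 0 + 36 = 37
37 → 3² + 7² = 9 + 49 = 58
58 → 5² + 8² = 25 + 64 = 89
89 → 8² + 9² = 64 + 81 = 145
145 → 1² + 4² + 5² = 1 + 16 + 25 = 42
42 → 4² + 2² = 16 + 4 = 20

20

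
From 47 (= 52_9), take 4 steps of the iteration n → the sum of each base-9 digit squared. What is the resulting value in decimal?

65

47 = (5,2)_9 → 5² + 2² = 29
29 = (3,2)_9 → 3² + 2² = 13
13 = (1,4)_9 → 1² + 4² = 17
17 = (1,8)_9 → 1² + 8² = 65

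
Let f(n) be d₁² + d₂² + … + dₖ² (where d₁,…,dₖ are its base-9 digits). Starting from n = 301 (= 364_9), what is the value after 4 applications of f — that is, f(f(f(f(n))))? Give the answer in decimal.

301 = (3,6,4)_9 → 3² + 6² + 4² = 61
61 = (6,7)_9 → 6² + 7² = 85
85 = (1,0,4)_9 → 1² + 0² + 4² = 17
17 = (1,8)_9 → 1² + 8² = 65

65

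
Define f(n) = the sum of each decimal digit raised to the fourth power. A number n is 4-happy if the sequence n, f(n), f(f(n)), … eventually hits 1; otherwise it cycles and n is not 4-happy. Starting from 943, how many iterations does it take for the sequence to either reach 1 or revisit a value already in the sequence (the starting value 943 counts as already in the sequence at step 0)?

10

943 → 9⁴ + 4⁴ + 3⁴ = 6561 + 256 + 81 = 6898
6898 → 6⁴ + 8⁴ + 9⁴ + 8⁴ = 1296 + 4096 + 6561 + 4096 = 16049
16049 → 1⁴ + 6⁴ + 0⁴ + 4⁴ + 9⁴ = 1 + 1296 + 0 + 256 + 6561 = 8114
8114 → 8⁴ + 1⁴ + 1⁴ + 4⁴ = 4096 + 1 + 1 + 256 = 4354
4354 → 4⁴ + 3⁴ + 5⁴ + 4⁴ = 256 + 81 + 625 + 256 = 1218
1218 → 1⁴ + 2⁴ + 1⁴ + 8⁴ = 1 + 16 + 1 + 4096 = 4114
4114 → 4⁴ + 1⁴ + 1⁴ + 4⁴ = 256 + 1 + 1 + 256 = 514
514 → 5⁴ + 1⁴ + 4⁴ = 625 + 1 + 256 = 882
882 → 8⁴ + 8⁴ + 2⁴ = 4096 + 4096 + 16 = 8208
8208 → 8⁴ + 2⁴ + 0⁴ + 8⁴ = 4096 + 16 + 0 + 4096 = 8208  — 8208 repeats.
That took 10 steps.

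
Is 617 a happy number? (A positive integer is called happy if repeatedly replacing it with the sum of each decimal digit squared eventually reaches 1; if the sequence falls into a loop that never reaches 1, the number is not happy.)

happy

617 → 6² + 1² + 7² = 86
86 → 8² + 6² = 100
100 → 1² + 0² + 0² = 1  — reached 1.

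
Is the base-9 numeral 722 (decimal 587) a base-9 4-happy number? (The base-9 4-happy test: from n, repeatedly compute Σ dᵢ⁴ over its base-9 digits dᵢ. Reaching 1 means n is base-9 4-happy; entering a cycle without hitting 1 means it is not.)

587 = (7,2,2)_9 → 7⁴ + 2⁴ + 2⁴ = 2401 + 16 + 16 = 2433
2433 = (3,3,0,3)_9 → 3⁴ + 3⁴ + 0⁴ + 3⁴ = 81 + 81 + 0 + 81 = 243
243 = (3,0,0)_9 → 3⁴ + 0⁴ + 0⁴ = 81 + 0 + 0 = 81
81 = (1,0,0)_9 → 1⁴ + 0⁴ + 0⁴ = 1 + 0 + 0 = 1  — reached 1.

base-9 4-happy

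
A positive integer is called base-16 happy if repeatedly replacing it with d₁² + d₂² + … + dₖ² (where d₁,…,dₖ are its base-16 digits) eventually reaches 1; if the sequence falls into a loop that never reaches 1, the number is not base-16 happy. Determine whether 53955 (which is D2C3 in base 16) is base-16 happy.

base-16 happy

53955 = (13,2,12,3)_16 → 13² + 2² + 12² + 3² = 169 + 4 + 144 + 9 = 326
326 = (1,4,6)_16 → 1² + 4² + 6² = 1 + 16 + 36 = 53
53 = (3,5)_16 → 3² + 5² = 9 + 25 = 34
34 = (2,2)_16 → 2² + 2² = 4 + 4 = 8
8 = (8)_16 → 8² = 64
64 = (4,0)_16 → 4² + 0² = 16 + 0 = 16
16 = (1,0)_16 → 1² + 0² = 1 + 0 = 1  — reached 1.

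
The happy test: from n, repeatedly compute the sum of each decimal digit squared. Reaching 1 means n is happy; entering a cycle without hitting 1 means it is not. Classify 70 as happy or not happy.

happy

70 → 49
49 → 97
97 → 130
130 → 10
10 → 1  — reached 1.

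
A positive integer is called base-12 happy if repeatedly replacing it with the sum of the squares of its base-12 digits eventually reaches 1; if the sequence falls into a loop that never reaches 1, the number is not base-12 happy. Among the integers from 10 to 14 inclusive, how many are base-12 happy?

1

10: 10 → 100 → 80 → 100  (repeats 100)
11: 11 → 121 → 101 → 89 → 74 → 40 → 25 → 5 → 25  (repeats 25)
12: 12 → 1  (reaches 1)
13: 13 → 2 → 4 → 16 → 17 → 26 → 8 → 64 → 41 → 34 → 104 → 128 → 164 → 66 → 61 → 26  (repeats 26)
14: 14 → 5 → 25 → 5  (repeats 5)
base-12 happy: 12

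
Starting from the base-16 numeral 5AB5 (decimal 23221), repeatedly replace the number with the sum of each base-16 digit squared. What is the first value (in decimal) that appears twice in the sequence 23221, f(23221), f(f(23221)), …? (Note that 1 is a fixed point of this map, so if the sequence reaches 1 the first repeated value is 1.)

169

23221 = (5,10,11,5)_16 → 5² + 10² + 11² + 5² = 25 + 100 + 121 + 25 = 271
271 = (1,0,15)_16 → 1² + 0² + 15² = 1 + 0 + 225 = 226
226 = (14,2)_16 → 14² + 2² = 196 + 4 = 200
200 = (12,8)_16 → 12² + 8² = 144 + 64 = 208
208 = (13,0)_16 → 13² + 0² = 169 + 0 = 169
169 = (10,9)_16 → 10² + 9² = 100 + 81 = 181
181 = (11,5)_16 → 11² + 5² = 121 + 25 = 146
146 = (9,2)_16 → 9² + 2² = 81 + 4 = 85
85 = (5,5)_16 → 5² + 5² = 25 + 25 = 50
50 = (3,2)_16 → 3² + 2² = 9 + 4 = 13
13 = (13)_16 → 13² = 169  — 169 already appeared earlier.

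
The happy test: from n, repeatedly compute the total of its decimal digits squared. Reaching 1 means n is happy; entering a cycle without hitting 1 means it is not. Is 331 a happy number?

happy

331 → 19
19 → 82
82 → 68
68 → 100
100 → 1  — reached 1.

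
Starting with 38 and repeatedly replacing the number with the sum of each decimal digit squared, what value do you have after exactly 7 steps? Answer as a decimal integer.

4

38 → 3² + 8² = 73
73 → 7² + 3² = 58
58 → 5² + 8² = 89
89 → 8² + 9² = 145
145 → 1² + 4² + 5² = 42
42 → 4² + 2² = 20
20 → 2² + 0² = 4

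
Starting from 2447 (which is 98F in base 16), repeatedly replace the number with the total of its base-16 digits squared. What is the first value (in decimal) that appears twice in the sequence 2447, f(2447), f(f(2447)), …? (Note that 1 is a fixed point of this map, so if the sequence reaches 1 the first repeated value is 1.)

169

2447 = (9,8,15)_16 → 9² + 8² + 15² = 370
370 = (1,7,2)_16 → 1² + 7² + 2² = 54
54 = (3,6)_16 → 3² + 6² = 45
45 = (2,13)_16 → 2² + 13² = 173
173 = (10,13)_16 → 10² + 13² = 269
269 = (1,0,13)_16 → 1² + 0² + 13² = 170
170 = (10,10)_16 → 10² + 10² = 200
200 = (12,8)_16 → 12² + 8² = 208
208 = (13,0)_16 → 13² + 0² = 169
169 = (10,9)_16 → 10² + 9² = 181
181 = (11,5)_16 → 11² + 5² = 146
146 = (9,2)_16 → 9² + 2² = 85
85 = (5,5)_16 → 5² + 5² = 50
50 = (3,2)_16 → 3² + 2² = 13
13 = (13)_16 → 13² = 169  — 169 already appeared earlier.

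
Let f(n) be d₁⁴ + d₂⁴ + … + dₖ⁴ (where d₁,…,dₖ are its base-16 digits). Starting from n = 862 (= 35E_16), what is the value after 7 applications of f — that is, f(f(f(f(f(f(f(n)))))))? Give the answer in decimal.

862 = (3,5,14)_16 → 3⁴ + 5⁴ + 14⁴ = 81 + 625 + 38416 = 39122
39122 = (9,8,13,2)_16 → 9⁴ + 8⁴ + 13⁴ + 2⁴ = 6561 + 4096 + 28561 + 16 = 39234
39234 = (9,9,4,2)_16 → 9⁴ + 9⁴ + 4⁴ + 2⁴ = 6561 + 6561 + 256 + 16 = 13394
13394 = (3,4,5,2)_16 → 3⁴ + 4⁴ + 5⁴ + 2⁴ = 81 + 256 + 625 + 16 = 978
978 = (3,13,2)_16 → 3⁴ + 13⁴ + 2⁴ = 81 + 28561 + 16 = 28658
28658 = (6,15,15,2)_16 → 6⁴ + 15⁴ + 15⁴ + 2⁴ = 1296 + 50625 + 50625 + 16 = 102562
102562 = (1,9,0,10,2)_16 → 1⁴ + 9⁴ + 0⁴ + 10⁴ + 2⁴ = 1 + 6561 + 0 + 10000 + 16 = 16578

16578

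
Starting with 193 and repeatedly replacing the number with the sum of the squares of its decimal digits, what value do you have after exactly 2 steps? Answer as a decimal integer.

193 → 1² + 9² + 3² = 1 + 81 + 9 = 91
91 → 9² + 1² = 81 + 1 = 82

82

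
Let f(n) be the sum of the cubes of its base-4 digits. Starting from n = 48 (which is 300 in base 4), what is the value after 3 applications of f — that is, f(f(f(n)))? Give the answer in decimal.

48 = (3,0,0)_4 → 3³ + 0³ + 0³ = 27 + 0 + 0 = 27
27 = (1,2,3)_4 → 1³ + 2³ + 3³ = 1 + 8 + 27 = 36
36 = (2,1,0)_4 → 2³ + 1³ + 0³ = 8 + 1 + 0 = 9

9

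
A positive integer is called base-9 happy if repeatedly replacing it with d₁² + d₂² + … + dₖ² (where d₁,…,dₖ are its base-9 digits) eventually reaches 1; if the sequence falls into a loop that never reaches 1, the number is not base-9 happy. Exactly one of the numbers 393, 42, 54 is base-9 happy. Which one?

393: 393 → 101 → 9 → 1  — reaches 1 (base-9 happy)
42: 42 → 52 → 74 → 68 → 74  — repeats 74 (not base-9 happy)
54: 54 → 36 → 16 → 50 → 50  — repeats 50 (not base-9 happy)

393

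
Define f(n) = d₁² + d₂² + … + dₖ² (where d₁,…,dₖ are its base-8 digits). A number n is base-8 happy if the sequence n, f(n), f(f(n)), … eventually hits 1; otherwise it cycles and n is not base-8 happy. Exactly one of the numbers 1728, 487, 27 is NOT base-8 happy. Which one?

1728: 1728 → 18 → 8 → 1  — reaches 1 (base-8 happy)
487: 487 → 114 → 41 → 26 → 13 → 26  — repeats 26 (not base-8 happy)
27: 27 → 18 → 8 → 1  — reaches 1 (base-8 happy)

487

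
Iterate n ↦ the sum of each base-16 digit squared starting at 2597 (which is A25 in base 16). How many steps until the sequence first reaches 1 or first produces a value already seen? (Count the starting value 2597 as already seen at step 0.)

7

2597 = (10,2,5)_16 → 10² + 2² + 5² = 100 + 4 + 25 = 129
129 = (8,1)_16 → 8² + 1² = 64 + 1 = 65
65 = (4,1)_16 → 4² + 1² = 16 + 1 = 17
17 = (1,1)_16 → 1² + 1² = 1 + 1 = 2
2 = (2)_16 → 2² = 4
4 = (4)_16 → 4² = 16
16 = (1,0)_16 → 1² + 0² = 1 + 0 = 1  — reached 1.
That took 7 steps.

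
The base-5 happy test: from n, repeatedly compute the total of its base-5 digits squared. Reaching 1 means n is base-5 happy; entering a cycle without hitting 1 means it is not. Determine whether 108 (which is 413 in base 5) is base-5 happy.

108 = (4,1,3)_5 → 4² + 1² + 3² = 26
26 = (1,0,1)_5 → 1² + 0² + 1² = 2
2 = (2)_5 → 2² = 4
4 = (4)_5 → 4² = 16
16 = (3,1)_5 → 3² + 1² = 10
10 = (2,0)_5 → 2² + 0² = 4  — 4 already seen; the sequence cycles without reaching 1.

not base-5 happy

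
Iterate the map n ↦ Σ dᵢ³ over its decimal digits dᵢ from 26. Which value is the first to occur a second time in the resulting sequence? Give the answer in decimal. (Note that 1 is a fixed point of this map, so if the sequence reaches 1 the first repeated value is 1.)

371

26 → 2³ + 6³ = 8 + 216 = 224
224 → 2³ + 2³ + 4³ = 8 + 8 + 64 = 80
80 → 8³ + 0³ = 512 + 0 = 512
512 → 5³ + 1³ + 2³ = 125 + 1 + 8 = 134
134 → 1³ + 3³ + 4³ = 1 + 27 + 64 = 92
92 → 9³ + 2³ = 729 + 8 = 737
737 → 7³ + 3³ + 7³ = 343 + 27 + 343 = 713
713 → 7³ + 1³ + 3³ = 343 + 1 + 27 = 371
371 → 3³ + 7³ + 1³ = 27 + 343 + 1 = 371  — 371 already appeared earlier.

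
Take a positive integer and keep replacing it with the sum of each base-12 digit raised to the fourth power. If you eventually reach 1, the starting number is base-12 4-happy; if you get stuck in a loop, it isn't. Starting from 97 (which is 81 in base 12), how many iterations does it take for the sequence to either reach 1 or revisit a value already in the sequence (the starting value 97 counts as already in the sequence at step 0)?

15

97 = (8,1)_12 → 8⁴ + 1⁴ = 4097
4097 = (2,4,5,5)_12 → 2⁴ + 4⁴ + 5⁴ + 5⁴ = 1522
1522 = (10,6,10)_12 → 10⁴ + 6⁴ + 10⁴ = 21296
21296 = (1,0,3,10,8)_12 → 1⁴ + 0⁴ + 3⁴ + 10⁴ + 8⁴ = 14178
14178 = (8,2,5,6)_12 → 8⁴ + 2⁴ + 5⁴ + 6⁴ = 6033
6033 = (3,5,10,9)_12 → 3⁴ + 5⁴ + 10⁴ + 9⁴ = 17267
17267 = (9,11,10,11)_12 → 9⁴ + 11⁴ + 10⁴ + 11⁴ = 45843
45843 = (2,2,6,4,3)_12 → 2⁴ + 2⁴ + 6⁴ + 4⁴ + 3⁴ = 1665
1665 = (11,6,9)_12 → 11⁴ + 6⁴ + 9⁴ = 22498
22498 = (1,1,0,2,10)_12 → 1⁴ + 1⁴ + 0⁴ + 2⁴ + 10⁴ = 10018
10018 = (5,9,6,10)_12 → 5⁴ + 9⁴ + 6⁴ + 10⁴ = 18482
18482 = (10,8,4,2)_12 → 10⁴ + 8⁴ + 4⁴ + 2⁴ = 14368
14368 = (8,3,9,4)_12 → 8⁴ + 3⁴ + 9⁴ + 4⁴ = 10994
10994 = (6,4,4,2)_12 → 6⁴ + 4⁴ + 4⁴ + 2⁴ = 1824
1824 = (1,0,8,0)_12 → 1⁴ + 0⁴ + 8⁴ + 0⁴ = 4097  — 4097 repeats.
That took 15 steps.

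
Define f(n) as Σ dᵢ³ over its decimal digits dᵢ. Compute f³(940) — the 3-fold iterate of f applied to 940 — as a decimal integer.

1459

940 → 9³ + 4³ + 0³ = 793
793 → 7³ + 9³ + 3³ = 1099
1099 → 1³ + 0³ + 9³ + 9³ = 1459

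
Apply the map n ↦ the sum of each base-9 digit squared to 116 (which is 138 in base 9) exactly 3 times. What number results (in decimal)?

116 = (1,3,8)_9 → 1² + 3² + 8² = 74
74 = (8,2)_9 → 8² + 2² = 68
68 = (7,5)_9 → 7² + 5² = 74

74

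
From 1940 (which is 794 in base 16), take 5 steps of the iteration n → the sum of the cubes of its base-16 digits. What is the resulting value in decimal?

1853

1940 = (7,9,4)_16 → 7³ + 9³ + 4³ = 1136
1136 = (4,7,0)_16 → 4³ + 7³ + 0³ = 407
407 = (1,9,7)_16 → 1³ + 9³ + 7³ = 1073
1073 = (4,3,1)_16 → 4³ + 3³ + 1³ = 92
92 = (5,12)_16 → 5³ + 12³ = 1853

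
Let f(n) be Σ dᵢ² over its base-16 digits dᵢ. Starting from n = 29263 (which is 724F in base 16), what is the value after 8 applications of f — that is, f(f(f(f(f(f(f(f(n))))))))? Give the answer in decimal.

29263 = (7,2,4,15)_16 → 7² + 2² + 4² + 15² = 294
294 = (1,2,6)_16 → 1² + 2² + 6² = 41
41 = (2,9)_16 → 2² + 9² = 85
85 = (5,5)_16 → 5² + 5² = 50
50 = (3,2)_16 → 3² + 2² = 13
13 = (13)_16 → 13² = 169
169 = (10,9)_16 → 10² + 9² = 181
181 = (11,5)_16 → 11² + 5² = 146

146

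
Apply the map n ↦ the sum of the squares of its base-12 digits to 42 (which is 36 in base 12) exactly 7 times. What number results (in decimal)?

42 = (3,6)_12 → 3² + 6² = 9 + 36 = 45
45 = (3,9)_12 → 3² + 9² = 9 + 81 = 90
90 = (7,6)_12 → 7² + 6² = 49 + 36 = 85
85 = (7,1)_12 → 7² + 1² = 49 + 1 = 50
50 = (4,2)_12 → 4² + 2² = 16 + 4 = 20
20 = (1,8)_12 → 1² + 8² = 1 + 64 = 65
65 = (5,5)_12 → 5² + 5² = 25 + 25 = 50

50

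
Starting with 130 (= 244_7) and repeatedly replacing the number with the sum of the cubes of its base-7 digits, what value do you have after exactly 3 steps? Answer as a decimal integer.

130 = (2,4,4)_7 → 2³ + 4³ + 4³ = 8 + 64 + 64 = 136
136 = (2,5,3)_7 → 2³ + 5³ + 3³ = 8 + 125 + 27 = 160
160 = (3,1,6)_7 → 3³ + 1³ + 6³ = 27 + 1 + 216 = 244

244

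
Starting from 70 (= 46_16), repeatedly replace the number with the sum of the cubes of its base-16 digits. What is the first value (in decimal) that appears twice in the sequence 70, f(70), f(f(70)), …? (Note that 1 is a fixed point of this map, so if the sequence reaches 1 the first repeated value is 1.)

1

70 = (4,6)_16 → 4³ + 6³ = 64 + 216 = 280
280 = (1,1,8)_16 → 1³ + 1³ + 8³ = 1 + 1 + 512 = 514
514 = (2,0,2)_16 → 2³ + 0³ + 2³ = 8 + 0 + 8 = 16
16 = (1,0)_16 → 1³ + 0³ = 1 + 0 = 1  — reached the fixed point 1.
1 → 1, so 1 is the first repeated value.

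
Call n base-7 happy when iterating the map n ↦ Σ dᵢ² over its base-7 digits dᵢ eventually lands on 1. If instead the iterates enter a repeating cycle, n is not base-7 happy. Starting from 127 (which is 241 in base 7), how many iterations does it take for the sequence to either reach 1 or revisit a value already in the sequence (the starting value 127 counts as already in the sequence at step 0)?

5

127 = (2,4,1)_7 → 2² + 4² + 1² = 4 + 16 + 1 = 21
21 = (3,0)_7 → 3² + 0² = 9 + 0 = 9
9 = (1,2)_7 → 1² + 2² = 1 + 4 = 5
5 = (5)_7 → 5² = 25
25 = (3,4)_7 → 3² + 4² = 9 + 16 = 25  — 25 repeats.
That took 5 steps.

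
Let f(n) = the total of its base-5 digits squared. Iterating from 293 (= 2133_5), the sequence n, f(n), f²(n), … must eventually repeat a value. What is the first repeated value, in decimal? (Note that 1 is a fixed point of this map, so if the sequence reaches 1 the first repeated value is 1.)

293 = (2,1,3,3)_5 → 2² + 1² + 3² + 3² = 23
23 = (4,3)_5 → 4² + 3² = 25
25 = (1,0,0)_5 → 1² + 0² + 0² = 1  — reached the fixed point 1.
1 → 1, so 1 is the first repeated value.

1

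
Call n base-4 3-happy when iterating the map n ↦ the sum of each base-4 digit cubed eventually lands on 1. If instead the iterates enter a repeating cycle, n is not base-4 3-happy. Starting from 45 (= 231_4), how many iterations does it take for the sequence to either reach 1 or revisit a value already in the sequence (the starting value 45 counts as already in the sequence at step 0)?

3

45 = (2,3,1)_4 → 2³ + 3³ + 1³ = 36
36 = (2,1,0)_4 → 2³ + 1³ + 0³ = 9
9 = (2,1)_4 → 2³ + 1³ = 9  — 9 repeats.
That took 3 steps.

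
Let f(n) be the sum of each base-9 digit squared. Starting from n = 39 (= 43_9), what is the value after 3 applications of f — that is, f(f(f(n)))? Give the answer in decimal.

39 = (4,3)_9 → 4² + 3² = 16 + 9 = 25
25 = (2,7)_9 → 2² + 7² = 4 + 49 = 53
53 = (5,8)_9 → 5² + 8² = 25 + 64 = 89

89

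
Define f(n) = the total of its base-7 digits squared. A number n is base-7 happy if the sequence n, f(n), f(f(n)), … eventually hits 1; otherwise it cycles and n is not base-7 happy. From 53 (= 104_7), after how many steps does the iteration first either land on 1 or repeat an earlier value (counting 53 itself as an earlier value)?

53 = (1,0,4)_7 → 1² + 0² + 4² = 1 + 0 + 16 = 17
17 = (2,3)_7 → 2² + 3² = 4 + 9 = 13
13 = (1,6)_7 → 1² + 6² = 1 + 36 = 37
37 = (5,2)_7 → 5² + 2² = 25 + 4 = 29
29 = (4,1)_7 → 4² + 1² = 16 + 1 = 17  — 17 repeats.
That took 5 steps.

5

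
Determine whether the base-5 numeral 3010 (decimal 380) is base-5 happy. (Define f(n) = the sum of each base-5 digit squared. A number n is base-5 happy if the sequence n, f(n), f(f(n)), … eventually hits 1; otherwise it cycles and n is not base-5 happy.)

380 = (3,0,1,0)_5 → 3² + 0² + 1² + 0² = 10
10 = (2,0)_5 → 2² + 0² = 4
4 = (4)_5 → 4² = 16
16 = (3,1)_5 → 3² + 1² = 10  — 10 already seen; the sequence cycles without reaching 1.

not base-5 happy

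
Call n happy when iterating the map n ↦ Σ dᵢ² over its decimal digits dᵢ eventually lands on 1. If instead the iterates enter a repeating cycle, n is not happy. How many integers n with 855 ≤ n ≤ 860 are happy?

855: 855 → 114 → 18 → 65 → 61 → 37 → 58 → 89 → 145 → 42 → 20 → 4 → 16 → 37  (repeats 37)
856: 856 → 125 → 30 → 9 → 81 → 65 → 61 → 37 → 58 → 89 → 145 → 42 → 20 → 4 → 16 → 37  (repeats 37)
857: 857 → 138 → 74 → 65 → 61 → 37 → 58 → 89 → 145 → 42 → 20 → 4 → 16 → 37  (repeats 37)
858: 858 → 153 → 35 → 34 → 25 → 29 → 85 → 89 → 145 → 42 → 20 → 4 → 16 → 37 → 58 → 89  (repeats 89)
859: 859 → 170 → 50 → 25 → 29 → 85 → 89 → 145 → 42 → 20 → 4 → 16 → 37 → 58 → 89  (repeats 89)
860: 860 → 100 → 1  (reaches 1)
happy: 860

1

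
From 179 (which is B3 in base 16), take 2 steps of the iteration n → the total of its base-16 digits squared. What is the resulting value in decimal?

179 = (11,3)_16 → 130
130 = (8,2)_16 → 68

68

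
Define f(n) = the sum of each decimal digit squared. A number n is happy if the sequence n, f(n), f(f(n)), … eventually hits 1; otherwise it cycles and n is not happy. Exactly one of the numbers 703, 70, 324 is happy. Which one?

703: 703 → 58 → 89 → 145 → 42 → 20 → 4 → 16 → 37 → 58  — repeats 58 (not happy)
70: 70 → 49 → 97 → 130 → 10 → 1  — reaches 1 (happy)
324: 324 → 29 → 85 → 89 → 145 → 42 → 20 → 4 → 16 → 37 → 58 → 89  — repeats 89 (not happy)

70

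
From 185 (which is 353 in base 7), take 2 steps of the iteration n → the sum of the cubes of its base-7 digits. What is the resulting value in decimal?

155

185 = (3,5,3)_7 → 3³ + 5³ + 3³ = 27 + 125 + 27 = 179
179 = (3,4,4)_7 → 3³ + 4³ + 4³ = 27 + 64 + 64 = 155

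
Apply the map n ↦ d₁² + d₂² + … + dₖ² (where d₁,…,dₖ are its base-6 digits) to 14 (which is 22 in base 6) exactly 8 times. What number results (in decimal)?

14 = (2,2)_6 → 8
8 = (1,2)_6 → 5
5 = (5)_6 → 25
25 = (4,1)_6 → 17
17 = (2,5)_6 → 29
29 = (4,5)_6 → 41
41 = (1,0,5)_6 → 26
26 = (4,2)_6 → 20

20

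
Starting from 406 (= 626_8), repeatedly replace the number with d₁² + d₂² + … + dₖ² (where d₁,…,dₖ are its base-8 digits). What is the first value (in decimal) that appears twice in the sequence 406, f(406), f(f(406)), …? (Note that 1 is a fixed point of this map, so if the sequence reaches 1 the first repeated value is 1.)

406 = (6,2,6)_8 → 6² + 2² + 6² = 36 + 4 + 36 = 76
76 = (1,1,4)_8 → 1² + 1² + 4² = 1 + 1 + 16 = 18
18 = (2,2)_8 → 2² + 2² = 4 + 4 = 8
8 = (1,0)_8 → 1² + 0² = 1 + 0 = 1  — reached the fixed point 1.
1 → 1, so 1 is the first repeated value.

1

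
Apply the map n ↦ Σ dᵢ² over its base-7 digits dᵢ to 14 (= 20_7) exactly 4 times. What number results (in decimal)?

14 = (2,0)_7 → 2² + 0² = 4 + 0 = 4
4 = (4)_7 → 4² = 16
16 = (2,2)_7 → 2² + 2² = 4 + 4 = 8
8 = (1,1)_7 → 1² + 1² = 1 + 1 = 2

2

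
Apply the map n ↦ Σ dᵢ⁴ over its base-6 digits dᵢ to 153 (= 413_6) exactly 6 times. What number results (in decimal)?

153 = (4,1,3)_6 → 4⁴ + 1⁴ + 3⁴ = 256 + 1 + 81 = 338
338 = (1,3,2,2)_6 → 1⁴ + 3⁴ + 2⁴ + 2⁴ = 1 + 81 + 16 + 16 = 114
114 = (3,1,0)_6 → 3⁴ + 1⁴ + 0⁴ = 81 + 1 + 0 = 82
82 = (2,1,4)_6 → 2⁴ + 1⁴ + 4⁴ = 16 + 1 + 256 = 273
273 = (1,1,3,3)_6 → 1⁴ + 1⁴ + 3⁴ + 3⁴ = 1 + 1 + 81 + 81 = 164
164 = (4,3,2)_6 → 4⁴ + 3⁴ + 2⁴ = 256 + 81 + 16 = 353

353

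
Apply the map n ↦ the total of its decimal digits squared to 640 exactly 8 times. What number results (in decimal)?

4

640 → 6² + 4² + 0² = 36 + 16 + 0 = 52
52 → 5² + 2² = 25 + 4 = 29
29 → 2² + 9² = 4 + 81 = 85
85 → 8² + 5² = 64 + 25 = 89
89 → 8² + 9² = 64 + 81 = 145
145 → 1² + 4² + 5² = 1 + 16 + 25 = 42
42 → 4² + 2² = 16 + 4 = 20
20 → 2² + 0² = 4 + 0 = 4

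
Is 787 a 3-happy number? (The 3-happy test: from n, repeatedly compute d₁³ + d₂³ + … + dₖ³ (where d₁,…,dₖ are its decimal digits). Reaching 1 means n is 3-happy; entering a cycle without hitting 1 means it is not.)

3-happy

787 → 7³ + 8³ + 7³ = 1198
1198 → 1³ + 1³ + 9³ + 8³ = 1243
1243 → 1³ + 2³ + 4³ + 3³ = 100
100 → 1³ + 0³ + 0³ = 1  — reached 1.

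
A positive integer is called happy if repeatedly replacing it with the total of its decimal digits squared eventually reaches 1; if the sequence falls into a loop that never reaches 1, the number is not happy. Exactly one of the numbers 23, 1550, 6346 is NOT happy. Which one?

1550

23: 23 → 13 → 10 → 1  — reaches 1 (happy)
1550: 1550 → 51 → 26 → 40 → 16 → 37 → 58 → 89 → 145 → 42 → 20 → 4 → 16  — repeats 16 (not happy)
6346: 6346 → 97 → 130 → 10 → 1  — reaches 1 (happy)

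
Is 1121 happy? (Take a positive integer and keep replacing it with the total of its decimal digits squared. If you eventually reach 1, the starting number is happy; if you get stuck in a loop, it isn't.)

1121 → 1² + 1² + 2² + 1² = 7
7 → 7² = 49
49 → 4² + 9² = 97
97 → 9² + 7² = 130
130 → 1² + 3² + 0² = 10
10 → 1² + 0² = 1  — reached 1.

happy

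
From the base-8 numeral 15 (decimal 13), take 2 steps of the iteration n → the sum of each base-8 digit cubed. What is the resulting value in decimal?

13 = (1,5)_8 → 126
126 = (1,7,6)_8 → 560

560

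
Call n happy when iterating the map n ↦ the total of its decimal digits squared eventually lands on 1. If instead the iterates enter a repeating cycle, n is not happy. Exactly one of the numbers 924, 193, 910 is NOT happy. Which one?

924: 924 → 101 → 2 → 4 → 16 → 37 → 58 → 89 → 145 → 42 → 20 → 4  — repeats 4 (not happy)
193: 193 → 91 → 82 → 68 → 100 → 1  — reaches 1 (happy)
910: 910 → 82 → 68 → 100 → 1  — reaches 1 (happy)

924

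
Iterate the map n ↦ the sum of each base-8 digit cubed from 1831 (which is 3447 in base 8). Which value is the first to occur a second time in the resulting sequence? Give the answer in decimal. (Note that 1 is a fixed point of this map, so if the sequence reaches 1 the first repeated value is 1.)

1831 = (3,4,4,7)_8 → 3³ + 4³ + 4³ + 7³ = 27 + 64 + 64 + 343 = 498
498 = (7,6,2)_8 → 7³ + 6³ + 2³ = 343 + 216 + 8 = 567
567 = (1,0,6,7)_8 → 1³ + 0³ + 6³ + 7³ = 1 + 0 + 216 + 343 = 560
560 = (1,0,6,0)_8 → 1³ + 0³ + 6³ + 0³ = 1 + 0 + 216 + 0 = 217
217 = (3,3,1)_8 → 3³ + 3³ + 1³ = 27 + 27 + 1 = 55
55 = (6,7)_8 → 6³ + 7³ = 216 + 343 = 559
559 = (1,0,5,7)_8 → 1³ + 0³ + 5³ + 7³ = 1 + 0 + 125 + 343 = 469
469 = (7,2,5)_8 → 7³ + 2³ + 5³ = 343 + 8 + 125 = 476
476 = (7,3,4)_8 → 7³ + 3³ + 4³ = 343 + 27 + 64 = 434
434 = (6,6,2)_8 → 6³ + 6³ + 2³ = 216 + 216 + 8 = 440
440 = (6,7,0)_8 → 6³ + 7³ + 0³ = 216 + 343 + 0 = 559  — 559 already appeared earlier.

559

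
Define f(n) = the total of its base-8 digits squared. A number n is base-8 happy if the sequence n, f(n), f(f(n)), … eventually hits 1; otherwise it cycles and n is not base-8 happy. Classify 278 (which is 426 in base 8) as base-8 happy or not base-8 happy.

278 = (4,2,6)_8 → 4² + 2² + 6² = 16 + 4 + 36 = 56
56 = (7,0)_8 → 7² + 0² = 49 + 0 = 49
49 = (6,1)_8 → 6² + 1² = 36 + 1 = 37
37 = (4,5)_8 → 4² + 5² = 16 + 25 = 41
41 = (5,1)_8 → 5² + 1² = 25 + 1 = 26
26 = (3,2)_8 → 3² + 2² = 9 + 4 = 13
13 = (1,5)_8 → 1² + 5² = 1 + 25 = 26  — 26 already seen; the sequence cycles without reaching 1.

not base-8 happy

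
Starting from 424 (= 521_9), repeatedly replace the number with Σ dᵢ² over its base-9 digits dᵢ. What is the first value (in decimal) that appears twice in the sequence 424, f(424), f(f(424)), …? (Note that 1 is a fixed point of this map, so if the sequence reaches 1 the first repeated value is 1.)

424 = (5,2,1)_9 → 5² + 2² + 1² = 30
30 = (3,3)_9 → 3² + 3² = 18
18 = (2,0)_9 → 2² + 0² = 4
4 = (4)_9 → 4² = 16
16 = (1,7)_9 → 1² + 7² = 50
50 = (5,5)_9 → 5² + 5² = 50  — 50 already appeared earlier.

50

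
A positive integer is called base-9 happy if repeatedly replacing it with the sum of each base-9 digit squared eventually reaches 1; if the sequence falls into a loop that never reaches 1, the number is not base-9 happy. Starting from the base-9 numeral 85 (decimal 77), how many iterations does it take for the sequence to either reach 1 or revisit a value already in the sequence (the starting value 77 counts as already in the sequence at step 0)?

77 = (8,5)_9 → 8² + 5² = 89
89 = (1,0,8)_9 → 1² + 0² + 8² = 65
65 = (7,2)_9 → 7² + 2² = 53
53 = (5,8)_9 → 5² + 8² = 89  — 89 repeats.
That took 4 steps.

4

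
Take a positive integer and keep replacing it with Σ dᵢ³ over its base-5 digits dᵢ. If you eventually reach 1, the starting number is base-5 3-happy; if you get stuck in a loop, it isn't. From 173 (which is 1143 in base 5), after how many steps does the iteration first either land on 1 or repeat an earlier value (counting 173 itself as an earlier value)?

173 = (1,1,4,3)_5 → 1³ + 1³ + 4³ + 3³ = 1 + 1 + 64 + 27 = 93
93 = (3,3,3)_5 → 3³ + 3³ + 3³ = 27 + 27 + 27 = 81
81 = (3,1,1)_5 → 3³ + 1³ + 1³ = 27 + 1 + 1 = 29
29 = (1,0,4)_5 → 1³ + 0³ + 4³ = 1 + 0 + 64 = 65
65 = (2,3,0)_5 → 2³ + 3³ + 0³ = 8 + 27 + 0 = 35
35 = (1,2,0)_5 → 1³ + 2³ + 0³ = 1 + 8 + 0 = 9
9 = (1,4)_5 → 1³ + 4³ = 1 + 64 = 65  — 65 repeats.
That took 7 steps.

7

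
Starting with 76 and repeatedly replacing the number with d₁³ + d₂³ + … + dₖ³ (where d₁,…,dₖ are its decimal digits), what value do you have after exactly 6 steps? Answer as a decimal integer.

730

76 → 559
559 → 979
979 → 1801
1801 → 514
514 → 190
190 → 730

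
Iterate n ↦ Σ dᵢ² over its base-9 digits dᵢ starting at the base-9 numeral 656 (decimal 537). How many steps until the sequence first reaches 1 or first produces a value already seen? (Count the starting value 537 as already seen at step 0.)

537 = (6,5,6)_9 → 97
97 = (1,1,7)_9 → 51
51 = (5,6)_9 → 61
61 = (6,7)_9 → 85
85 = (1,0,4)_9 → 17
17 = (1,8)_9 → 65
65 = (7,2)_9 → 53
53 = (5,8)_9 → 89
89 = (1,0,8)_9 → 65  — 65 repeats.
That took 9 steps.

9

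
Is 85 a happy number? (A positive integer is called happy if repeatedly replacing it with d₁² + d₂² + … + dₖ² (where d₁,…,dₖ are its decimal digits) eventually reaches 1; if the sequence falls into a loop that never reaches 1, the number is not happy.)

not happy

85 → 8² + 5² = 89
89 → 8² + 9² = 145
145 → 1² + 4² + 5² = 42
42 → 4² + 2² = 20
20 → 2² + 0² = 4
4 → 4² = 16
16 → 1² + 6² = 37
37 → 3² + 7² = 58
58 → 5² + 8² = 89  — 89 already seen; the sequence cycles without reaching 1.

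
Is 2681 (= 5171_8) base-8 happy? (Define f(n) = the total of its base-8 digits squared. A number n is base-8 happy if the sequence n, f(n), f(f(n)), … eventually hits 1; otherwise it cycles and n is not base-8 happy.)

2681 = (5,1,7,1)_8 → 76
76 = (1,1,4)_8 → 18
18 = (2,2)_8 → 8
8 = (1,0)_8 → 1  — reached 1.

base-8 happy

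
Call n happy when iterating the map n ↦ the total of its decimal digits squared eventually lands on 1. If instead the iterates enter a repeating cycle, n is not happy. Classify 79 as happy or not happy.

79 → 7² + 9² = 49 + 81 = 130
130 → 1² + 3² + 0² = 1 + 9 + 0 = 10
10 → 1² + 0² = 1 + 0 = 1  — reached 1.

happy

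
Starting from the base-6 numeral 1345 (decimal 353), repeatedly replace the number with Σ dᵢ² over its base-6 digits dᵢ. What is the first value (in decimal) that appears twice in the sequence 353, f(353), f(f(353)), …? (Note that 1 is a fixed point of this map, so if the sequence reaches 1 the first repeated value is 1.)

353 = (1,3,4,5)_6 → 1² + 3² + 4² + 5² = 51
51 = (1,2,3)_6 → 1² + 2² + 3² = 14
14 = (2,2)_6 → 2² + 2² = 8
8 = (1,2)_6 → 1² + 2² = 5
5 = (5)_6 → 5² = 25
25 = (4,1)_6 → 4² + 1² = 17
17 = (2,5)_6 → 2² + 5² = 29
29 = (4,5)_6 → 4² + 5² = 41
41 = (1,0,5)_6 → 1² + 0² + 5² = 26
26 = (4,2)_6 → 4² + 2² = 20
20 = (3,2)_6 → 3² + 2² = 13
13 = (2,1)_6 → 2² + 1² = 5  — 5 already appeared earlier.

5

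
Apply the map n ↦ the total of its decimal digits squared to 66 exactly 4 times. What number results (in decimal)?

25

66 → 6² + 6² = 36 + 36 = 72
72 → 7² + 2² = 49 + 4 = 53
53 → 5² + 3² = 25 + 9 = 34
34 → 3² + 4² = 9 + 16 = 25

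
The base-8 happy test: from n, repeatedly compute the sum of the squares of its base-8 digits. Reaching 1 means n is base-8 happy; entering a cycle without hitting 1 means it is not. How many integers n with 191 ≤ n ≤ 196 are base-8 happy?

1

191: 191 → 102 → 53 → 61 → 74 → 6 → 36 → 32 → 16 → 4 → 16  — not base-8 happy
192: 192 → 9 → 2 → 4 → 16 → 4  — not base-8 happy
193: 193 → 10 → 5 → 25 → 10  — not base-8 happy
194: 194 → 13 → 26 → 13  — not base-8 happy
195: 195 → 18 → 8 → 1  — base-8 happy
196: 196 → 25 → 10 → 5 → 25  — not base-8 happy
base-8 happy: 195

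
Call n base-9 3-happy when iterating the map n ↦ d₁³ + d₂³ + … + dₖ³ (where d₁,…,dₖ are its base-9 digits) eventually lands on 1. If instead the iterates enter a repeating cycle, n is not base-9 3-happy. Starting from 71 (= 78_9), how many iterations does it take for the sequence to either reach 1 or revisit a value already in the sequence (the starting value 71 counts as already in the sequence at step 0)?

3

71 = (7,8)_9 → 7³ + 8³ = 855
855 = (1,1,5,0)_9 → 1³ + 1³ + 5³ + 0³ = 127
127 = (1,5,1)_9 → 1³ + 5³ + 1³ = 127  — 127 repeats.
That took 3 steps.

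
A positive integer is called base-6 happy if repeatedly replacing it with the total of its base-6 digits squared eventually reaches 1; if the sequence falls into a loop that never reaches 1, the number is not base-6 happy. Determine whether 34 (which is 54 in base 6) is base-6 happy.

34 = (5,4)_6 → 5² + 4² = 25 + 16 = 41
41 = (1,0,5)_6 → 1² + 0² + 5² = 1 + 0 + 25 = 26
26 = (4,2)_6 → 4² + 2² = 16 + 4 = 20
20 = (3,2)_6 → 3² + 2² = 9 + 4 = 13
13 = (2,1)_6 → 2² + 1² = 4 + 1 = 5
5 = (5)_6 → 5² = 25
25 = (4,1)_6 → 4² + 1² = 16 + 1 = 17
17 = (2,5)_6 → 2² + 5² = 4 + 25 = 29
29 = (4,5)_6 → 4² + 5² = 16 + 25 = 41  — 41 already seen; the sequence cycles without reaching 1.

not base-6 happy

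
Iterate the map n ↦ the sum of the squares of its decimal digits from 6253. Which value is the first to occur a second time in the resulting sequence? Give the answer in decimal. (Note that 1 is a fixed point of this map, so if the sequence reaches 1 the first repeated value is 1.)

6253 → 74
74 → 65
65 → 61
61 → 37
37 → 58
58 → 89
89 → 145
145 → 42
42 → 20
20 → 4
4 → 16
16 → 37  — 37 already appeared earlier.

37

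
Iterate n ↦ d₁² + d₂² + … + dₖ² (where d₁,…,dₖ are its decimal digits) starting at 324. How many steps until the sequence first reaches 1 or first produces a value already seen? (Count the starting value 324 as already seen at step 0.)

324 → 3² + 2² + 4² = 29
29 → 2² + 9² = 85
85 → 8² + 5² = 89
89 → 8² + 9² = 145
145 → 1² + 4² + 5² = 42
42 → 4² + 2² = 20
20 → 2² + 0² = 4
4 → 4² = 16
16 → 1² + 6² = 37
37 → 3² + 7² = 58
58 → 5² + 8² = 89  — 89 repeats.
That took 11 steps.

11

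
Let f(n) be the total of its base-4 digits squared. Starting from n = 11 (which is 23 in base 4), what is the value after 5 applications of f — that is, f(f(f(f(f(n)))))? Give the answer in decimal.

11 = (2,3)_4 → 2² + 3² = 4 + 9 = 13
13 = (3,1)_4 → 3² + 1² = 9 + 1 = 10
10 = (2,2)_4 → 2² + 2² = 4 + 4 = 8
8 = (2,0)_4 → 2² + 0² = 4 + 0 = 4
4 = (1,0)_4 → 1² + 0² = 1 + 0 = 1

1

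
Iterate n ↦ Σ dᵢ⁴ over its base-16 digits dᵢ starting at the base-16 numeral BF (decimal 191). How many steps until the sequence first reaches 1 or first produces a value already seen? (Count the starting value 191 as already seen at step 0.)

12

191 = (11,15)_16 → 11⁴ + 15⁴ = 14641 + 50625 = 65266
65266 = (15,14,15,2)_16 → 15⁴ + 14⁴ + 15⁴ + 2⁴ = 50625 + 38416 + 50625 + 16 = 139682
139682 = (2,2,1,10,2)_16 → 2⁴ + 2⁴ + 1⁴ + 10⁴ + 2⁴ = 16 + 16 + 1 + 10000 + 16 = 10049
10049 = (2,7,4,1)_16 → 2⁴ + 7⁴ + 4⁴ + 1⁴ = 16 + 2401 + 256 + 1 = 2674
2674 = (10,7,2)_16 → 10⁴ + 7⁴ + 2⁴ = 10000 + 2401 + 16 = 12417
12417 = (3,0,8,1)_16 → 3⁴ + 0⁴ + 8⁴ + 1⁴ = 81 + 0 + 4096 + 1 = 4178
4178 = (1,0,5,2)_16 → 1⁴ + 0⁴ + 5⁴ + 2⁴ = 1 + 0 + 625 + 16 = 642
642 = (2,8,2)_16 → 2⁴ + 8⁴ + 2⁴ = 16 + 4096 + 16 = 4128
4128 = (1,0,2,0)_16 → 1⁴ + 0⁴ + 2⁴ + 0⁴ = 1 + 0 + 16 + 0 = 17
17 = (1,1)_16 → 1⁴ + 1⁴ = 1 + 1 = 2
2 = (2)_16 → 2⁴ = 16
16 = (1,0)_16 → 1⁴ + 0⁴ = 1 + 0 = 1  — reached 1.
That took 12 steps.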